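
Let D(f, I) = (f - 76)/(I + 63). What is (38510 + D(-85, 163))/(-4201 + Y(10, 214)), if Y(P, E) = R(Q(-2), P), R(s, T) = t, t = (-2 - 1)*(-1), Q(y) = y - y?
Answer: -8703099/948748 ≈ -9.1732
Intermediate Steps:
Q(y) = 0
D(f, I) = (-76 + f)/(63 + I)
t = 3 (t = -3*(-1) = 3)
R(s, T) = 3
Y(P, E) = 3
(38510 + D(-85, 163))/(-4201 + Y(10, 214)) = (38510 + (-76 - 85)/(63 + 163))/(-4201 + 3) = (38510 - 161/226)/(-4198) = (38510 + (1/226)*(-161))*(-1/4198) = (38510 - 161/226)*(-1/4198) = (8703099/226)*(-1/4198) = -8703099/948748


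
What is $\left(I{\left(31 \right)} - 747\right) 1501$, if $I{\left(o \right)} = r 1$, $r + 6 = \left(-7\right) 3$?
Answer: $-1161774$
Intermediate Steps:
$r = -27$ ($r = -6 - 21 = -27$)
$I{\left(o \right)} = -27$ ($I{\left(o \right)} = \left(-27\right) 1 = -27$)
$\left(I{\left(31 \right)} - 747\right) 1501 = \left(-27 - 747\right) 1501 = \left(-774\right) 1501 = -1161774$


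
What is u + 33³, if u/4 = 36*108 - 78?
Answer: 51177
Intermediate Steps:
u = 15240 (u = 4*(36*108 - 78) = 4*(3888 - 78) = 4*3810 = 15240)
u + 33³ = 15240 + 33³ = 15240 + 35937 = 51177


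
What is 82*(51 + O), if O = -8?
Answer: 3526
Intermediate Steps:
82*(51 + O) = 82*(51 - 8) = 82*43 = 3526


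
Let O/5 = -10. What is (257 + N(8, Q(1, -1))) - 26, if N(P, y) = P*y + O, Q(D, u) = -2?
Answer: 165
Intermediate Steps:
O = -50 (O = 5*(-10) = -50)
N(P, y) = -50 + P*y (N(P, y) = P*y - 50 = -50 + P*y)
(257 + N(8, Q(1, -1))) - 26 = (257 + (-50 + 8*(-2))) - 26 = (257 + (-50 - 16)) - 26 = (257 - 66) - 26 = 191 - 26 = 165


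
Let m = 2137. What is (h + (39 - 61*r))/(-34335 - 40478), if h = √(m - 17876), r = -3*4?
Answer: -771/74813 - I*√15739/74813 ≈ -0.010306 - 0.0016769*I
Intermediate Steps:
r = -12
h = I*√15739 (h = √(2137 - 17876) = √(-15739) = I*√15739 ≈ 125.46*I)
(h + (39 - 61*r))/(-34335 - 40478) = (I*√15739 + (39 - 61*(-12)))/(-34335 - 40478) = (I*√15739 + (39 + 732))/(-74813) = (I*√15739 + 771)*(-1/74813) = (771 + I*√15739)*(-1/74813) = -771/74813 - I*√15739/74813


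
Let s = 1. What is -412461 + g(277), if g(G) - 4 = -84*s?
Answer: -412541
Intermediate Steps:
g(G) = -80 (g(G) = 4 - 84*1 = 4 - 84 = -80)
-412461 + g(277) = -412461 - 80 = -412541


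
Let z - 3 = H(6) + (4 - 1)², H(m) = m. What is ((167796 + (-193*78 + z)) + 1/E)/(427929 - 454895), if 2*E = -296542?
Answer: -22649877959/3998275786 ≈ -5.6649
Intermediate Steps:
E = -148271 (E = (½)*(-296542) = -148271)
z = 18 (z = 3 + (6 + (4 - 1)²) = 3 + (6 + 3²) = 3 + (6 + 9) = 3 + 15 = 18)
((167796 + (-193*78 + z)) + 1/E)/(427929 - 454895) = ((167796 + (-193*78 + 18)) + 1/(-148271))/(427929 - 454895) = ((167796 + (-15054 + 18)) - 1/148271)/(-26966) = ((167796 - 15036) - 1/148271)*(-1/26966) = (152760 - 1/148271)*(-1/26966) = (22649877959/148271)*(-1/26966) = -22649877959/3998275786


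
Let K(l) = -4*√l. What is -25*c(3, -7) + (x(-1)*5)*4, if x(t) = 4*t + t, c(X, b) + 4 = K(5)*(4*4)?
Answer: 1600*√5 ≈ 3577.7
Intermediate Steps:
c(X, b) = -4 - 64*√5 (c(X, b) = -4 + (-4*√5)*(4*4) = -4 - 4*√5*16 = -4 - 64*√5)
x(t) = 5*t
-25*c(3, -7) + (x(-1)*5)*4 = -25*(-4 - 64*√5) + ((5*(-1))*5)*4 = (100 + 1600*√5) - 5*5*4 = (100 + 1600*√5) - 25*4 = (100 + 1600*√5) - 100 = 1600*√5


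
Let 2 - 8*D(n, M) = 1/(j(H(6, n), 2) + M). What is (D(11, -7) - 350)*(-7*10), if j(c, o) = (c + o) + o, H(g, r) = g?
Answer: 293825/12 ≈ 24485.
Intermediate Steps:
j(c, o) = c + 2*o
D(n, M) = ¼ - 1/(8*(10 + M)) (D(n, M) = ¼ - 1/(8*((6 + 2*2) + M)) = ¼ - 1/(8*((6 + 4) + M)) = ¼ - 1/(8*(10 + M)))
(D(11, -7) - 350)*(-7*10) = ((19 + 2*(-7))/(8*(10 - 7)) - 350)*(-7*10) = ((⅛)*(19 - 14)/3 - 350)*(-70) = ((⅛)*(⅓)*5 - 350)*(-70) = (5/24 - 350)*(-70) = -8395/24*(-70) = 293825/12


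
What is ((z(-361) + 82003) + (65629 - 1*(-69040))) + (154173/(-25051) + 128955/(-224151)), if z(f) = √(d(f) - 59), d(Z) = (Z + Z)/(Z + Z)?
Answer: 405540092611748/1871735567 + I*√58 ≈ 2.1667e+5 + 7.6158*I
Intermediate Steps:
d(Z) = 1 (d(Z) = (2*Z)/((2*Z)) = (2*Z)*(1/(2*Z)) = 1)
z(f) = I*√58 (z(f) = √(1 - 59) = √(-58) = I*√58)
((z(-361) + 82003) + (65629 - 1*(-69040))) + (154173/(-25051) + 128955/(-224151)) = ((I*√58 + 82003) + (65629 - 1*(-69040))) + (154173/(-25051) + 128955/(-224151)) = ((82003 + I*√58) + (65629 + 69040)) + (154173*(-1/25051) + 128955*(-1/224151)) = ((82003 + I*√58) + 134669) + (-154173/25051 - 42985/74717) = (216672 + I*√58) - 12596161276/1871735567 = 405540092611748/1871735567 + I*√58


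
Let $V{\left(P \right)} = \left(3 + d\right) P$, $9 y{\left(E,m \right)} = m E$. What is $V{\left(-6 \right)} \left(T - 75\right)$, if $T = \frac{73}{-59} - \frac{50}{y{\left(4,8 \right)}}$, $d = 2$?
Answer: $\frac{1278645}{472} \approx 2709.0$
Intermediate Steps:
$y{\left(E,m \right)} = \frac{E m}{9}$ ($y{\left(E,m \right)} = \frac{m E}{9} = \frac{E m}{9}$)
$T = - \frac{14443}{944}$ ($T = \frac{73}{-59} - \frac{50}{\frac{1}{9} \cdot 4 \cdot 8} = 73 \left(- \frac{1}{59}\right) - \frac{50}{\frac{32}{9}} = - \frac{73}{59} - \frac{225}{16} = - \frac{14443}{944} \approx -15.3$)
$V{\left(P \right)} = 5 P$ ($V{\left(P \right)} = \left(3 + 2\right) P = 5 P$)
$V{\left(-6 \right)} \left(T - 75\right) = 5 \left(-6\right) \left(- \frac{14443}{944} - 75\right) = \left(-30\right) \left(- \frac{85243}{944}\right) = \frac{1278645}{472}$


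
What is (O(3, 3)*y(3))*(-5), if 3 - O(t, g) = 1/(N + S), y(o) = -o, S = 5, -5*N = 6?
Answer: 780/19 ≈ 41.053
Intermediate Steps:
N = -6/5 (N = -⅕*6 = -6/5 ≈ -1.2000)
O(t, g) = 52/19 (O(t, g) = 3 - 1/(-6/5 + 5) = 3 - 1/19/5 = 3 - 1*5/19 = 3 - 5/19 = 52/19)
(O(3, 3)*y(3))*(-5) = (52*(-1*3)/19)*(-5) = ((52/19)*(-3))*(-5) = -156/19*(-5) = 780/19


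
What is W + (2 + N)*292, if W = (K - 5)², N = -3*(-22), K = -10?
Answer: 20081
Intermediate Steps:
N = 66
W = 225 (W = (-10 - 5)² = (-15)² = 225)
W + (2 + N)*292 = 225 + (2 + 66)*292 = 225 + 68*292 = 225 + 19856 = 20081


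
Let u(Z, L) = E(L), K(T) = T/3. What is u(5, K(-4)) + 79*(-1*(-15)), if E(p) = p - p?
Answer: 1185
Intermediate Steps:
K(T) = T/3 (K(T) = T*(⅓) = T/3)
E(p) = 0
u(Z, L) = 0
u(5, K(-4)) + 79*(-1*(-15)) = 0 + 79*(-1*(-15)) = 0 + 79*15 = 0 + 1185 = 1185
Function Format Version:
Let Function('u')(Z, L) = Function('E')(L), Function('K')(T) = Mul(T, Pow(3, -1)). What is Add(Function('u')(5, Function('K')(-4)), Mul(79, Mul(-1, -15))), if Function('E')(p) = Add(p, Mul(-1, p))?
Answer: 1185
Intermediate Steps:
Function('K')(T) = Mul(Rational(1, 3), T) (Function('K')(T) = Mul(T, Rational(1, 3)) = Mul(Rational(1, 3), T))
Function('E')(p) = 0
Function('u')(Z, L) = 0
Add(Function('u')(5, Function('K')(-4)), Mul(79, Mul(-1, -15))) = Add(0, Mul(79, Mul(-1, -15))) = Add(0, Mul(79, 15)) = Add(0, 1185) = 1185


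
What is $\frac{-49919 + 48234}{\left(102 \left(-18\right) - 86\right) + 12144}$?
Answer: $- \frac{1685}{10222} \approx -0.16484$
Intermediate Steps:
$\frac{-49919 + 48234}{\left(102 \left(-18\right) - 86\right) + 12144} = - \frac{1685}{\left(-1836 - 86\right) + 12144} = - \frac{1685}{-1922 + 12144} = - \frac{1685}{10222}$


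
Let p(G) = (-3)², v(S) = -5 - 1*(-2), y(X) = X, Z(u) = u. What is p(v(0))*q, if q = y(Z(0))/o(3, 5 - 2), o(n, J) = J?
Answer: 0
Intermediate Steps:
v(S) = -3 (v(S) = -5 + 2 = -3)
p(G) = 9
q = 0 (q = 0/(5 - 2) = 0/3 = 0*(⅓) = 0)
p(v(0))*q = 9*0 = 0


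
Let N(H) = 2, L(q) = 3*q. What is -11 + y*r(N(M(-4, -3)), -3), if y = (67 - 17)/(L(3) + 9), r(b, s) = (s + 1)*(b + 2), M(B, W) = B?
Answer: -299/9 ≈ -33.222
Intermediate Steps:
r(b, s) = (1 + s)*(2 + b)
y = 25/9 (y = (67 - 17)/(3*3 + 9) = 50/(9 + 9) = 50/18 = 50*(1/18) = 25/9 ≈ 2.7778)
-11 + y*r(N(M(-4, -3)), -3) = -11 + 25*(2 + 2 + 2*(-3) + 2*(-3))/9 = -11 + 25*(2 + 2 - 6 - 6)/9 = -11 + (25/9)*(-8) = -11 - 200/9 = -299/9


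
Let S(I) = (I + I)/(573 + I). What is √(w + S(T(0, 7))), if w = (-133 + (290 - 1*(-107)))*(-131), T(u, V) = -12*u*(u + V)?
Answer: 2*I*√8646 ≈ 185.97*I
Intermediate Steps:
T(u, V) = -12*u*(V + u)
S(I) = 2*I/(573 + I) (S(I) = (2*I)/(573 + I) = 2*I/(573 + I))
w = -34584 (w = (-133 + (290 + 107))*(-131) = (-133 + 397)*(-131) = 264*(-131) = -34584)
√(w + S(T(0, 7))) = √(-34584 + 2*(-12*0*(7 + 0))/(573 - 12*0*(7 + 0))) = √(-34584 + 2*(-12*0*7)/(573 - 12*0*7)) = √(-34584 + 2*0/(573 + 0)) = √(-34584 + 2*0/573) = √(-34584 + 2*0*(1/573)) = √(-34584 + 0) = √(-34584) = 2*I*√8646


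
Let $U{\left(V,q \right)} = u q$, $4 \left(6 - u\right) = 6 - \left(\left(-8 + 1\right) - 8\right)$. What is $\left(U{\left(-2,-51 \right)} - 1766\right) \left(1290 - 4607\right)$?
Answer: $\frac{23938789}{4} \approx 5.9847 \cdot 10^{6}$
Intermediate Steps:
$u = \frac{3}{4}$ ($u = 6 - \frac{6 - \left(\left(-8 + 1\right) - 8\right)}{4} = 6 - \frac{6 - \left(-7 - 8\right)}{4} = 6 - \frac{6 - -15}{4} = 6 - \frac{6 + 15}{4} = 6 - \frac{21}{4} = \frac{3}{4} \approx 0.75$)
$U{\left(V,q \right)} = \frac{3 q}{4}$
$\left(U{\left(-2,-51 \right)} - 1766\right) \left(1290 - 4607\right) = \left(\frac{3}{4} \left(-51\right) - 1766\right) \left(1290 - 4607\right) = \left(- \frac{153}{4} - 1766\right) \left(-3317\right) = \left(- \frac{7217}{4}\right) \left(-3317\right) = \frac{23938789}{4}$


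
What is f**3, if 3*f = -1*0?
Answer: 0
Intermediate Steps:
f = 0 (f = (-1*0)/3 = (1/3)*0 = 0)
f**3 = 0**3 = 0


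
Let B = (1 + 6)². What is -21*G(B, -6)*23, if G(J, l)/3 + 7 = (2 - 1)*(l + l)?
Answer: 27531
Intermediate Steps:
B = 49 (B = 7² = 49)
G(J, l) = -21 + 6*l (G(J, l) = -21 + 3*((2 - 1)*(l + l)) = -21 + 3*(1*(2*l)) = -21 + 3*(2*l) = -21 + 6*l)
-21*G(B, -6)*23 = -21*(-21 + 6*(-6))*23 = -21*(-21 - 36)*23 = -21*(-57)*23 = 1197*23 = 27531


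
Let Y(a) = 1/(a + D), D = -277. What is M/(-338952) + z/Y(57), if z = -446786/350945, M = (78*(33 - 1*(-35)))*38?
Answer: 277048734610/991279247 ≈ 279.49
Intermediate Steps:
M = 201552 (M = (78*(33 + 35))*38 = (78*68)*38 = 5304*38 = 201552)
z = -446786/350945 (z = -446786*1/350945 = -446786/350945 ≈ -1.2731)
Y(a) = 1/(-277 + a) (Y(a) = 1/(a - 277) = 1/(-277 + a))
M/(-338952) + z/Y(57) = 201552/(-338952) - 446786/(350945*(1/(-277 + 57))) = 201552*(-1/338952) - 446786/(350945*(1/(-220))) = -8398/14123 - 446786/(350945*(-1/220)) = -8398/14123 - 446786/350945*(-220) = -8398/14123 + 19658584/70189 = 277048734610/991279247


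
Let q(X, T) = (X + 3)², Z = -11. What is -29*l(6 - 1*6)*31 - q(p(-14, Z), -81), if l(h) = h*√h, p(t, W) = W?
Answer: -64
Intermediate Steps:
l(h) = h^(3/2)
q(X, T) = (3 + X)²
-29*l(6 - 1*6)*31 - q(p(-14, Z), -81) = -29*(6 - 1*6)^(3/2)*31 - (3 - 11)² = -29*(6 - 6)^(3/2)*31 - 1*(-8)² = -29*0^(3/2)*31 - 1*64 = -29*0*31 - 64 = 0*31 - 64 = 0 - 64 = -64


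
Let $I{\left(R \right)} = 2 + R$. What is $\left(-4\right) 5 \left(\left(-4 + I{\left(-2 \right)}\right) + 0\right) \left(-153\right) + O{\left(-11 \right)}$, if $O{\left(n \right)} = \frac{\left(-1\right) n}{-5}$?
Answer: $- \frac{61211}{5} \approx -12242.0$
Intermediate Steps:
$O{\left(n \right)} = \frac{n}{5}$ ($O{\left(n \right)} = - n \left(- \frac{1}{5}\right) = \frac{n}{5}$)
$\left(-4\right) 5 \left(\left(-4 + I{\left(-2 \right)}\right) + 0\right) \left(-153\right) + O{\left(-11 \right)} = \left(-4\right) 5 \left(\left(-4 + \left(2 - 2\right)\right) + 0\right) \left(-153\right) + \frac{1}{5} \left(-11\right) = - 20 \left(\left(-4 + 0\right) + 0\right) \left(-153\right) - \frac{11}{5} = - 20 \left(-4 + 0\right) \left(-153\right) - \frac{11}{5} = \left(-20\right) \left(-4\right) \left(-153\right) - \frac{11}{5} = 80 \left(-153\right) - \frac{11}{5} = -12240 - \frac{11}{5} = - \frac{61211}{5}$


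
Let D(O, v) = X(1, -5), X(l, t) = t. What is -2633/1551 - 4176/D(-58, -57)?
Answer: 6463811/7755 ≈ 833.50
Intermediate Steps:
D(O, v) = -5
-2633/1551 - 4176/D(-58, -57) = -2633/1551 - 4176/(-5) = -2633*1/1551 - 4176*(-⅕) = -2633/1551 + 4176/5 = 6463811/7755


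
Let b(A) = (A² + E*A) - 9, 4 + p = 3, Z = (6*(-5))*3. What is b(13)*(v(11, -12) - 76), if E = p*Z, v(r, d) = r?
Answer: -86450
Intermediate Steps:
Z = -90 (Z = -30*3 = -90)
p = -1 (p = -4 + 3 = -1)
E = 90 (E = -1*(-90) = 90)
b(A) = -9 + A² + 90*A (b(A) = (A² + 90*A) - 9 = -9 + A² + 90*A)
b(13)*(v(11, -12) - 76) = (-9 + 13² + 90*13)*(11 - 76) = (-9 + 169 + 1170)*(-65) = 1330*(-65) = -86450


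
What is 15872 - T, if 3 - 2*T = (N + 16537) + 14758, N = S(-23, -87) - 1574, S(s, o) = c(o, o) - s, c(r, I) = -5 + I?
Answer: 61393/2 ≈ 30697.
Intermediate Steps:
S(s, o) = -5 + o - s (S(s, o) = (-5 + o) - s = -5 + o - s)
N = -1643 (N = (-5 - 87 - 1*(-23)) - 1574 = (-5 - 87 + 23) - 1574 = -69 - 1574 = -1643)
T = -29649/2 (T = 3/2 - ((-1643 + 16537) + 14758)/2 = 3/2 - (14894 + 14758)/2 = 3/2 - ½*29652 = 3/2 - 14826 = -29649/2 ≈ -14825.)
15872 - T = 15872 - 1*(-29649/2) = 15872 + 29649/2 = 61393/2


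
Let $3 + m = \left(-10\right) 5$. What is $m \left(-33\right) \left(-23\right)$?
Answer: $-40227$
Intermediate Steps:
$m = -53$ ($m = -3 - 50 = -53$)
$m \left(-33\right) \left(-23\right) = \left(-53\right) \left(-33\right) \left(-23\right) = 1749 \left(-23\right) = -40227$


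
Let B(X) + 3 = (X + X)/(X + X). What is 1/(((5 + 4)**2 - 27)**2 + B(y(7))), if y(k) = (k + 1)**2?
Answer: 1/2914 ≈ 0.00034317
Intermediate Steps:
y(k) = (1 + k)**2
B(X) = -2 (B(X) = -3 + (X + X)/(X + X) = -3 + (2*X)/((2*X)) = -3 + (2*X)*(1/(2*X)) = -3 + 1 = -2)
1/(((5 + 4)**2 - 27)**2 + B(y(7))) = 1/(((5 + 4)**2 - 27)**2 - 2) = 1/((9**2 - 27)**2 - 2) = 1/((81 - 27)**2 - 2) = 1/(54**2 - 2) = 1/(2916 - 2) = 1/2914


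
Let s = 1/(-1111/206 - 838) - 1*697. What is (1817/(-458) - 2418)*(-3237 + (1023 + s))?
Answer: 561013670322535/79572462 ≈ 7.0504e+6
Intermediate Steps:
s = -121096289/173739 (s = 1/(-1111*1/206 - 838) - 697 = 1/(-1111/206 - 838) - 697 = 1/(-173739/206) - 697 = -206/173739 - 697 = -121096289/173739 ≈ -697.00)
(1817/(-458) - 2418)*(-3237 + (1023 + s)) = (1817/(-458) - 2418)*(-3237 + (1023 - 121096289/173739)) = (1817*(-1/458) - 2418)*(-3237 + 56638708/173739) = (-1817/458 - 2418)*(-505754435/173739) = -1109261/458*(-505754435/173739) = 561013670322535/79572462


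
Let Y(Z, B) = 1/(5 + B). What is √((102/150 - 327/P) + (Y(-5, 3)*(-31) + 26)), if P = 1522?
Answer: √5232972362/15220 ≈ 4.7529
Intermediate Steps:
√((102/150 - 327/P) + (Y(-5, 3)*(-31) + 26)) = √((102/150 - 327/1522) + (-31/(5 + 3) + 26)) = √((102*(1/150) - 327*1/1522) + (-31/8 + 26)) = √((17/25 - 327/1522) + ((⅛)*(-31) + 26)) = √(17699/38050 + (-31/8 + 26)) = √(17699/38050 + 177/8) = √(3438221/152200) = √5232972362/15220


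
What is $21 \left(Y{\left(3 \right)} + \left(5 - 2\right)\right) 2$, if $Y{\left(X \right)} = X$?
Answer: $252$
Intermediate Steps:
$21 \left(Y{\left(3 \right)} + \left(5 - 2\right)\right) 2 = 21 \left(3 + \left(5 - 2\right)\right) 2 = 21 \left(3 + 3\right) 2 = 21 \cdot 6 \cdot 2 = 21 \cdot 12 = 252$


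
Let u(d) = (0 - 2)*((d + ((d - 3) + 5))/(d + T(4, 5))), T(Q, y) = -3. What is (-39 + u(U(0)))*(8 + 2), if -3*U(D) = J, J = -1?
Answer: -370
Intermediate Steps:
U(D) = 1/3 (U(D) = -1/3*(-1) = 1/3)
u(d) = -2*(2 + 2*d)/(-3 + d) (u(d) = (0 - 2)*((d + ((d - 3) + 5))/(d - 3)) = -2*(d + ((-3 + d) + 5))/(-3 + d) = -2*(d + (2 + d))/(-3 + d) = -2*(2 + 2*d)/(-3 + d))
(-39 + u(U(0)))*(8 + 2) = (-39 + 4*(-1 - 1*1/3)/(-3 + 1/3))*(8 + 2) = (-39 + 4*(-1 - 1/3)/(-8/3))*10 = (-39 + 4*(-3/8)*(-4/3))*10 = (-39 + 2)*10 = -37*10 = -370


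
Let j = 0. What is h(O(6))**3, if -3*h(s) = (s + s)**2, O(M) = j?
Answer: 0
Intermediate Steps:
O(M) = 0
h(s) = -4*s**2/3 (h(s) = -(s + s)**2/3 = -4*s**2/3)
h(O(6))**3 = (-4/3*0**2)**3 = (-4/3*0)**3 = 0**3 = 0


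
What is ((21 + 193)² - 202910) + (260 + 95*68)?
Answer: -150394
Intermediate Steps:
((21 + 193)² - 202910) + (260 + 95*68) = (214² - 202910) + (260 + 6460) = (45796 - 202910) + 6720 = -157114 + 6720 = -150394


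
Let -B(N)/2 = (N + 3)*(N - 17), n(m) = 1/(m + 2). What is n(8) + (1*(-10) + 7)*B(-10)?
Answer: 11341/10 ≈ 1134.1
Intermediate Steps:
n(m) = 1/(2 + m)
B(N) = -2*(-17 + N)*(3 + N) (B(N) = -2*(N + 3)*(N - 17) = -2*(3 + N)*(-17 + N) = -2*(-17 + N)*(3 + N))
n(8) + (1*(-10) + 7)*B(-10) = 1/(2 + 8) + (1*(-10) + 7)*(102 - 2*(-10)² + 28*(-10)) = 1/10 + (-10 + 7)*(102 - 2*100 - 280) = ⅒ - 3*(102 - 200 - 280) = ⅒ - 3*(-378) = ⅒ + 1134 = 11341/10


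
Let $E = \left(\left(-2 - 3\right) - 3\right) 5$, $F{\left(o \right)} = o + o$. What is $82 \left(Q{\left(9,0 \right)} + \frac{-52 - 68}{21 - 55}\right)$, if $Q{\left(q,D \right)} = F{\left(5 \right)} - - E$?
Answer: $- \frac{36900}{17} \approx -2170.6$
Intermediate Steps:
$F{\left(o \right)} = 2 o$
$E = -40$ ($E = \left(\left(-2 - 3\right) - 3\right) 5 = \left(-5 - 3\right) 5 = \left(-8\right) 5 = -40$)
$Q{\left(q,D \right)} = -30$ ($Q{\left(q,D \right)} = 2 \cdot 5 - \left(-1\right) \left(-40\right) = 10 - 40 = -30$)
$82 \left(Q{\left(9,0 \right)} + \frac{-52 - 68}{21 - 55}\right) = 82 \left(-30 + \frac{-52 - 68}{21 - 55}\right) = 82 \left(-30 - \frac{120}{-34}\right) = 82 \left(-30 - - \frac{60}{17}\right) = 82 \left(-30 + \frac{60}{17}\right) = 82 \left(- \frac{450}{17}\right) = - \frac{36900}{17}$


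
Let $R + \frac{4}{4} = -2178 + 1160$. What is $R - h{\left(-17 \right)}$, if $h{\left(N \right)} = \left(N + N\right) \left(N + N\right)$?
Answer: $-2175$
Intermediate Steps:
$R = -1019$ ($R = -1 + \left(-2178 + 1160\right) = -1 - 1018 = -1019$)
$h{\left(N \right)} = 4 N^{2}$ ($h{\left(N \right)} = 2 N 2 N = 4 N^{2}$)
$R - h{\left(-17 \right)} = -1019 - 4 \left(-17\right)^{2} = -1019 - 4 \cdot 289 = -1019 - 1156 = -2175$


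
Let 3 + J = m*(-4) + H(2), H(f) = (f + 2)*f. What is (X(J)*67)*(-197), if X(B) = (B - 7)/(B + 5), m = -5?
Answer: -39597/5 ≈ -7919.4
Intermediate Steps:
H(f) = f*(2 + f) (H(f) = (2 + f)*f = f*(2 + f))
J = 25 (J = -3 + (-5*(-4) + 2*(2 + 2)) = -3 + (20 + 2*4) = -3 + (20 + 8) = -3 + 28 = 25)
X(B) = (-7 + B)/(5 + B)
(X(J)*67)*(-197) = (((-7 + 25)/(5 + 25))*67)*(-197) = ((18/30)*67)*(-197) = (((1/30)*18)*67)*(-197) = ((⅗)*67)*(-197) = (201/5)*(-197) = -39597/5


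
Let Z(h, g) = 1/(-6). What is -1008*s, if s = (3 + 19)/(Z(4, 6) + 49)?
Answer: -133056/293 ≈ -454.12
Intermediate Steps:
Z(h, g) = -⅙
s = 132/293 (s = (3 + 19)/(-⅙ + 49) = 22/(293/6) = 22*(6/293) = 132/293 ≈ 0.45051)
-1008*s = -1008*132/293 = -133056/293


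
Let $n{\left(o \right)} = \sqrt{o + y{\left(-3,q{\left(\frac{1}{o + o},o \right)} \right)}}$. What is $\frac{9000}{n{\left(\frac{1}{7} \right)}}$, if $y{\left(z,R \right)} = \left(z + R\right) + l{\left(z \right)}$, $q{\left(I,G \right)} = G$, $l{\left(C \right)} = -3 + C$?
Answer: $- \frac{9000 i \sqrt{427}}{61} \approx - 3048.8 i$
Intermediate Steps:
$y{\left(z,R \right)} = -3 + R + 2 z$ ($y{\left(z,R \right)} = \left(z + R\right) + \left(-3 + z\right) = \left(R + z\right) + \left(-3 + z\right) = -3 + R + 2 z$)
$n{\left(o \right)} = \sqrt{-9 + 2 o}$ ($n{\left(o \right)} = \sqrt{o + \left(-3 + o + 2 \left(-3\right)\right)} = \sqrt{o - \left(9 - o\right)} = \sqrt{o + \left(-9 + o\right)} = \sqrt{-9 + 2 o}$)
$\frac{9000}{n{\left(\frac{1}{7} \right)}} = \frac{9000}{\sqrt{-9 + \frac{2}{7}}} = \frac{9000}{\sqrt{- \frac{61}{7}}} = \frac{9000}{\frac{1}{7} i \sqrt{427}} = 9000 \left(- \frac{i \sqrt{427}}{61}\right) = - \frac{9000 i \sqrt{427}}{61}$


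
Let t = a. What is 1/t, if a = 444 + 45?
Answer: 1/489 ≈ 0.0020450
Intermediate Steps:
a = 489
t = 489
1/t = 1/489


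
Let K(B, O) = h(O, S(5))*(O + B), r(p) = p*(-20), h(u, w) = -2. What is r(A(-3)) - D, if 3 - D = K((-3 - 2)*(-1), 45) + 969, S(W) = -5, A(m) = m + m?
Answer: 986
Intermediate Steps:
A(m) = 2*m
r(p) = -20*p
K(B, O) = -2*B - 2*O (K(B, O) = -2*(O + B) = -2*(B + O) = -2*B - 2*O)
D = -866 (D = 3 - ((-2*(-3 - 2)*(-1) - 2*45) + 969) = 3 - ((-(-10)*(-1) - 90) + 969) = 3 - ((-2*5 - 90) + 969) = 3 - ((-10 - 90) + 969) = 3 - (-100 + 969) = 3 - 1*869 = 3 - 869 = -866)
r(A(-3)) - D = -40*(-3) - 1*(-866) = -20*(-6) + 866 = 120 + 866 = 986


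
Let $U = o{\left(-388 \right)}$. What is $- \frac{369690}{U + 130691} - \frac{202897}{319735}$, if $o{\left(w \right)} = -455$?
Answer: $- \frac{24104554307}{6940167910} \approx -3.4732$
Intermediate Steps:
$U = -455$
$- \frac{369690}{U + 130691} - \frac{202897}{319735} = - \frac{369690}{-455 + 130691} - \frac{202897}{319735} = - \frac{369690}{130236} - \frac{202897}{319735} = \left(-369690\right) \frac{1}{130236} - \frac{202897}{319735} = - \frac{61615}{21706} - \frac{202897}{319735} = - \frac{24104554307}{6940167910}$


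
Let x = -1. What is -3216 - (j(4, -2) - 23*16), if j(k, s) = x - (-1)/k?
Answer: -11389/4 ≈ -2847.3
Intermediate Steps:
j(k, s) = -1 + 1/k (j(k, s) = -1 - (-1)/k = -1 + 1/k)
-3216 - (j(4, -2) - 23*16) = -3216 - ((1 - 1*4)/4 - 23*16) = -3216 - ((1 - 4)/4 - 368) = -3216 - ((¼)*(-3) - 368) = -3216 - (-¾ - 368) = -3216 - 1*(-1475/4) = -3216 + 1475/4 = -11389/4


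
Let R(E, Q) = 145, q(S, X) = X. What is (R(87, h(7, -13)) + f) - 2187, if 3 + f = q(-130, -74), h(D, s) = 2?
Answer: -2119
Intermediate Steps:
f = -77 (f = -3 - 74 = -77)
(R(87, h(7, -13)) + f) - 2187 = (145 - 77) - 2187 = 68 - 2187 = -2119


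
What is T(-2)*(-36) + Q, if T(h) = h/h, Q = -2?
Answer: -38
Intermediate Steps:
T(h) = 1
T(-2)*(-36) + Q = 1*(-36) - 2 = -36 - 2 = -38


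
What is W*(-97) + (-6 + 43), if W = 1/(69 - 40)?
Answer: 976/29 ≈ 33.655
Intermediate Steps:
W = 1/29 ≈ 0.034483
W*(-97) + (-6 + 43) = (1/29)*(-97) + (-6 + 43) = -97/29 + 37 = 976/29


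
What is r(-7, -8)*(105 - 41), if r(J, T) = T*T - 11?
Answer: 3392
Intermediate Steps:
r(J, T) = -11 + T² (r(J, T) = T² - 11 = -11 + T²)
r(-7, -8)*(105 - 41) = (-11 + (-8)²)*(105 - 41) = (-11 + 64)*64 = 53*64 = 3392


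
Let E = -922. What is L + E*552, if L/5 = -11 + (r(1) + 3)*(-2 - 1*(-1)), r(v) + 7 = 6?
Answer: -509009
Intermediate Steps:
r(v) = -1 (r(v) = -7 + 6 = -1)
L = -65 (L = 5*(-11 + (-1 + 3)*(-2 - 1*(-1))) = 5*(-11 + 2*(-2 + 1)) = 5*(-11 + 2*(-1)) = 5*(-11 - 2) = 5*(-13) = -65)
L + E*552 = -65 - 922*552 = -65 - 508944 = -509009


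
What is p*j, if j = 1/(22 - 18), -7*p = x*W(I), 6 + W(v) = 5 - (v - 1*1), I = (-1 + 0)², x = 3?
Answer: 3/28 ≈ 0.10714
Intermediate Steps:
I = 1 (I = (-1)² = 1)
W(v) = -v (W(v) = -6 + (5 - (v - 1*1)) = -6 + (5 - (v - 1)) = -6 + (5 - (-1 + v)) = -6 + (5 + (1 - v)) = -6 + (6 - v) = -v)
p = 3/7 (p = -3*(-1*1)/7 = -3*(-1)/7 = -⅐*(-3) = 3/7 ≈ 0.42857)
j = ¼ (j = 1/4 = ¼ ≈ 0.25000)
p*j = (3/7)*(¼) = 3/28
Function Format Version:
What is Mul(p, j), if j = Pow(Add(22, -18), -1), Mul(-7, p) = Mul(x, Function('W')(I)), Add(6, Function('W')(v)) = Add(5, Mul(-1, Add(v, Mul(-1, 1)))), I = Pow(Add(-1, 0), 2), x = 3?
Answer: Rational(3, 28) ≈ 0.10714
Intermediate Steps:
I = 1 (I = Pow(-1, 2) = 1)
Function('W')(v) = Mul(-1, v) (Function('W')(v) = Add(-6, Add(5, Mul(-1, Add(v, Mul(-1, 1))))) = Add(-6, Add(5, Mul(-1, Add(v, -1)))) = Add(-6, Add(5, Mul(-1, Add(-1, v)))) = Add(-6, Add(5, Add(1, Mul(-1, v)))) = Add(-6, Add(6, Mul(-1, v))) = Mul(-1, v))
p = Rational(3, 7) (p = Mul(Rational(-1, 7), Mul(3, Mul(-1, 1))) = Mul(Rational(-1, 7), Mul(3, -1)) = Mul(Rational(-1, 7), -3) = Rational(3, 7) ≈ 0.42857)
j = Rational(1, 4) (j = Pow(4, -1) = Rational(1, 4) ≈ 0.25000)
Mul(p, j) = Mul(Rational(3, 7), Rational(1, 4)) = Rational(3, 28)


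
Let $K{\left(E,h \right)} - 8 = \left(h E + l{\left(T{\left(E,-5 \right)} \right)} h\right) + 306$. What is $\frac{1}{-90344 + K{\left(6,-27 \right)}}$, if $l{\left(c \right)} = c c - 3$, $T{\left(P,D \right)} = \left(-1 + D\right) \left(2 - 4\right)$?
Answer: $- \frac{1}{93999} \approx -1.0638 \cdot 10^{-5}$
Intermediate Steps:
$T{\left(P,D \right)} = 2 - 2 D$ ($T{\left(P,D \right)} = \left(-1 + D\right) \left(-2\right) = 2 - 2 D$)
$l{\left(c \right)} = -3 + c^{2}$ ($l{\left(c \right)} = c^{2} - 3 = -3 + c^{2}$)
$K{\left(E,h \right)} = 314 + 141 h + E h$ ($K{\left(E,h \right)} = 8 + \left(\left(h E + \left(-3 + \left(2 - -10\right)^{2}\right) h\right) + 306\right) = 8 + \left(\left(E h + \left(-3 + \left(2 + 10\right)^{2}\right) h\right) + 306\right) = 8 + \left(\left(E h + \left(-3 + 12^{2}\right) h\right) + 306\right) = 8 + \left(\left(E h + \left(-3 + 144\right) h\right) + 306\right) = 8 + \left(\left(E h + 141 h\right) + 306\right) = 8 + \left(\left(141 h + E h\right) + 306\right) = 8 + \left(306 + 141 h + E h\right) = 314 + 141 h + E h$)
$\frac{1}{-90344 + K{\left(6,-27 \right)}} = \frac{1}{-90344 + \left(314 + 141 \left(-27\right) + 6 \left(-27\right)\right)} = \frac{1}{-90344 - 3655} = \frac{1}{-93999} = - \frac{1}{93999}$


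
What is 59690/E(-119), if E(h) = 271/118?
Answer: 7043420/271 ≈ 25990.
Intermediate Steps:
E(h) = 271/118 (E(h) = 271*(1/118) = 271/118)
59690/E(-119) = 59690/(271/118) = 59690*(118/271) = 7043420/271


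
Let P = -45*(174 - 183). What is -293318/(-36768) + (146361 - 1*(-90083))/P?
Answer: 1468727797/2481840 ≈ 591.79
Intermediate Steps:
P = 405 (P = -45*(-9) = 405)
-293318/(-36768) + (146361 - 1*(-90083))/P = -293318/(-36768) + (146361 - 1*(-90083))/405 = -293318*(-1/36768) + (146361 + 90083)*(1/405) = 146659/18384 + 236444*(1/405) = 146659/18384 + 236444/405 = 1468727797/2481840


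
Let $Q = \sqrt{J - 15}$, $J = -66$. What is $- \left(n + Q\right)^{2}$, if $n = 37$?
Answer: $-1288 - 666 i \approx -1288.0 - 666.0 i$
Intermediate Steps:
$Q = 9 i$ ($Q = \sqrt{-66 - 15} = \sqrt{-81} = 9 i \approx 9.0 i$)
$- \left(n + Q\right)^{2} = - \left(37 + 9 i\right)^{2}$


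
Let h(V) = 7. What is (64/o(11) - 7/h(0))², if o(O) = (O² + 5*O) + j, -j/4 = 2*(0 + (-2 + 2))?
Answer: 49/121 ≈ 0.40496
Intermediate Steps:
j = 0 (j = -8*(0 + (-2 + 2)) = -8*(0 + 0) = -8*0 = -4*0 = 0)
o(O) = O² + 5*O (o(O) = (O² + 5*O) + 0 = O² + 5*O)
(64/o(11) - 7/h(0))² = (64/((11*(5 + 11))) - 7/7)² = (64/((11*16)) - 7*⅐)² = (64/176 - 1)² = (64*(1/176) - 1)² = (4/11 - 1)² = (-7/11)² = 49/121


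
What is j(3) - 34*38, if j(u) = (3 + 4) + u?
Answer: -1282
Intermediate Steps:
j(u) = 7 + u
j(3) - 34*38 = (7 + 3) - 34*38 = 10 - 1292 = -1282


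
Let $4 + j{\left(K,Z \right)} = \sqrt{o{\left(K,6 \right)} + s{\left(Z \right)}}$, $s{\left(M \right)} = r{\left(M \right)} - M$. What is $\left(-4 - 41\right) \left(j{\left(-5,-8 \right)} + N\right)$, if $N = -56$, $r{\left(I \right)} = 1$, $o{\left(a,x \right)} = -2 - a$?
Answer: $2700 - 90 \sqrt{3} \approx 2544.1$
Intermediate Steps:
$s{\left(M \right)} = 1 - M$
$j{\left(K,Z \right)} = -4 + \sqrt{-1 - K - Z}$ ($j{\left(K,Z \right)} = -4 + \sqrt{\left(-2 - K\right) - \left(-1 + Z\right)} = -4 + \sqrt{-1 - K - Z}$)
$\left(-4 - 41\right) \left(j{\left(-5,-8 \right)} + N\right) = \left(-4 - 41\right) \left(\left(-4 + \sqrt{-1 - -5 - -8}\right) - 56\right) = \left(-4 - 41\right) \left(\left(-4 + \sqrt{-1 + 5 + 8}\right) - 56\right) = - 45 \left(\left(-4 + \sqrt{12}\right) - 56\right) = - 45 \left(\left(-4 + 2 \sqrt{3}\right) - 56\right) = - 45 \left(-60 + 2 \sqrt{3}\right) = 2700 - 90 \sqrt{3}$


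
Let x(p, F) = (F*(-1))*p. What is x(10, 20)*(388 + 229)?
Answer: -123400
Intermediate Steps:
x(p, F) = -F*p (x(p, F) = (-F)*p = -F*p)
x(10, 20)*(388 + 229) = (-1*20*10)*(388 + 229) = -200*617 = -123400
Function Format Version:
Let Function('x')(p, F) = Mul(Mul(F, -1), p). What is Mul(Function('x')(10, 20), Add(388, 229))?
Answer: -123400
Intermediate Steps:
Function('x')(p, F) = Mul(-1, F, p) (Function('x')(p, F) = Mul(Mul(-1, F), p) = Mul(-1, F, p))
Mul(Function('x')(10, 20), Add(388, 229)) = Mul(Mul(-1, 20, 10), Add(388, 229)) = Mul(-200, 617) = -123400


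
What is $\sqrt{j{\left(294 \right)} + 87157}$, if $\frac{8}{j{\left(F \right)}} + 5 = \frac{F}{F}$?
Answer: $\sqrt{87155} \approx 295.22$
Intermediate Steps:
$j{\left(F \right)} = -2$ ($j{\left(F \right)} = \frac{8}{-5 + \frac{F}{F}} = \frac{8}{-5 + 1} = \frac{8}{-4} = 8 \left(- \frac{1}{4}\right) = -2$)
$\sqrt{j{\left(294 \right)} + 87157} = \sqrt{-2 + 87157} = \sqrt{87155}$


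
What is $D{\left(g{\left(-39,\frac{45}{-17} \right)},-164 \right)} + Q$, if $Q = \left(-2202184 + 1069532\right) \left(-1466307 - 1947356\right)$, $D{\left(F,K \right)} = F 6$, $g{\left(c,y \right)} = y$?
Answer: $\frac{65730367812422}{17} \approx 3.8665 \cdot 10^{12}$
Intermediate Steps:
$D{\left(F,K \right)} = 6 F$
$Q = 3866492224276$ ($Q = \left(-1132652\right) \left(-3413663\right) = 3866492224276$)
$D{\left(g{\left(-39,\frac{45}{-17} \right)},-164 \right)} + Q = 6 \frac{45}{-17} + 3866492224276 = 6 \cdot 45 \left(- \frac{1}{17}\right) + 3866492224276 = 6 \left(- \frac{45}{17}\right) + 3866492224276 = - \frac{270}{17} + 3866492224276 = \frac{65730367812422}{17}$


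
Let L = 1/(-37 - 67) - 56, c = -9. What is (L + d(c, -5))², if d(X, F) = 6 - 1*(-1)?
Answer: 25979409/10816 ≈ 2401.9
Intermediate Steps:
d(X, F) = 7 (d(X, F) = 6 + 1 = 7)
L = -5825/104 (L = 1/(-104) - 56 = -1/104 - 56 = -5825/104 ≈ -56.010)
(L + d(c, -5))² = (-5825/104 + 7)² = (-5097/104)² = 25979409/10816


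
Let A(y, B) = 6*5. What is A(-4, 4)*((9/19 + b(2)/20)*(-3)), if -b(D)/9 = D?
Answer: 729/19 ≈ 38.368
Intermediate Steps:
b(D) = -9*D
A(y, B) = 30
A(-4, 4)*((9/19 + b(2)/20)*(-3)) = 30*((9/19 - 9*2/20)*(-3)) = 30*((9*(1/19) - 18*1/20)*(-3)) = 30*((9/19 - 9/10)*(-3)) = 30*(-81/190*(-3)) = 30*(243/190) = 729/19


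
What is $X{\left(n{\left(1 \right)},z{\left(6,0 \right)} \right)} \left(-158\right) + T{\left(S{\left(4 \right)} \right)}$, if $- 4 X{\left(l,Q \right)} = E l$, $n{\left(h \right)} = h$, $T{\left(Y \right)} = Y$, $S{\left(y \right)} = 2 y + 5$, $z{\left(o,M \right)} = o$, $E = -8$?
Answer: $-303$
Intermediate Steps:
$S{\left(y \right)} = 5 + 2 y$
$X{\left(l,Q \right)} = 2 l$ ($X{\left(l,Q \right)} = - \frac{\left(-8\right) l}{4} = 2 l$)
$X{\left(n{\left(1 \right)},z{\left(6,0 \right)} \right)} \left(-158\right) + T{\left(S{\left(4 \right)} \right)} = 2 \cdot 1 \left(-158\right) + \left(5 + 2 \cdot 4\right) = 2 \left(-158\right) + \left(5 + 8\right) = -316 + 13 = -303$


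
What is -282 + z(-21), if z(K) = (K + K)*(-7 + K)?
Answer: 894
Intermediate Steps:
z(K) = 2*K*(-7 + K) (z(K) = (2*K)*(-7 + K) = 2*K*(-7 + K))
-282 + z(-21) = -282 + 2*(-21)*(-7 - 21) = -282 + 2*(-21)*(-28) = -282 + 1176 = 894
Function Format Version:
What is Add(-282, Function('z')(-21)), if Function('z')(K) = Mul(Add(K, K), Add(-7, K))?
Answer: 894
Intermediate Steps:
Function('z')(K) = Mul(2, K, Add(-7, K)) (Function('z')(K) = Mul(Mul(2, K), Add(-7, K)) = Mul(2, K, Add(-7, K)))
Add(-282, Function('z')(-21)) = Add(-282, Mul(2, -21, Add(-7, -21))) = Add(-282, Mul(2, -21, -28)) = Add(-282, 1176) = 894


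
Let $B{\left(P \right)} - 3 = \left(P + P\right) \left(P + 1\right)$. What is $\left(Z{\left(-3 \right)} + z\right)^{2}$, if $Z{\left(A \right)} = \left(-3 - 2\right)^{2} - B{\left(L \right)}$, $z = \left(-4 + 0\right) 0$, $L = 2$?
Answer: $100$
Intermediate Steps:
$z = 0$ ($z = \left(-4\right) 0 = 0$)
$B{\left(P \right)} = 3 + 2 P \left(1 + P\right)$ ($B{\left(P \right)} = 3 + \left(P + P\right) \left(P + 1\right) = 3 + 2 P \left(1 + P\right)$)
$Z{\left(A \right)} = 10$ ($Z{\left(A \right)} = \left(-3 - 2\right)^{2} - \left(3 + 2 \cdot 2 + 2 \cdot 2^{2}\right) = \left(-3 - 2\right)^{2} - \left(3 + 4 + 2 \cdot 4\right) = \left(-5\right)^{2} - \left(3 + 4 + 8\right) = 25 - 15 = 10$)
$\left(Z{\left(-3 \right)} + z\right)^{2} = \left(10 + 0\right)^{2} = 10^{2} = 100$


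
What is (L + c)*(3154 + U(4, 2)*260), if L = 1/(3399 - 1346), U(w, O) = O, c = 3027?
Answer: 22831823168/2053 ≈ 1.1121e+7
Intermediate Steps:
L = 1/2053 ≈ 0.00048709
(L + c)*(3154 + U(4, 2)*260) = (1/2053 + 3027)*(3154 + 2*260) = 6214432*(3154 + 520)/2053 = (6214432/2053)*3674 = 22831823168/2053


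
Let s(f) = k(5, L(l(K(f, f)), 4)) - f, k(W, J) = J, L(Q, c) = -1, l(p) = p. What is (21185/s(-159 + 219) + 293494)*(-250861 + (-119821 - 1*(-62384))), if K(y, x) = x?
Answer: -5512969112802/61 ≈ -9.0377e+10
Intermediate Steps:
s(f) = -1 - f
(21185/s(-159 + 219) + 293494)*(-250861 + (-119821 - 1*(-62384))) = (21185/(-1 - (-159 + 219)) + 293494)*(-250861 + (-119821 - 1*(-62384))) = (21185/(-1 - 1*60) + 293494)*(-250861 + (-119821 + 62384)) = (21185/(-1 - 60) + 293494)*(-250861 - 57437) = (21185/(-61) + 293494)*(-308298) = (21185*(-1/61) + 293494)*(-308298) = (-21185/61 + 293494)*(-308298) = (17881949/61)*(-308298) = -5512969112802/61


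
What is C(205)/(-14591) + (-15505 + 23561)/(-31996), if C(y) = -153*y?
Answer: 11658019/6142811 ≈ 1.8978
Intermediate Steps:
C(205)/(-14591) + (-15505 + 23561)/(-31996) = -153*205/(-14591) + (-15505 + 23561)/(-31996) = -31365*(-1/14591) + 8056*(-1/31996) = 31365/14591 - 106/421 = 11658019/6142811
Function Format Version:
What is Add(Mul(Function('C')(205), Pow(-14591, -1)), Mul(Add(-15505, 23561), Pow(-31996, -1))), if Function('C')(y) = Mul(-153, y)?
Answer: Rational(11658019, 6142811) ≈ 1.8978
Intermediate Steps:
Add(Mul(Function('C')(205), Pow(-14591, -1)), Mul(Add(-15505, 23561), Pow(-31996, -1))) = Add(Mul(Mul(-153, 205), Pow(-14591, -1)), Mul(Add(-15505, 23561), Pow(-31996, -1))) = Add(Mul(-31365, Rational(-1, 14591)), Mul(8056, Rational(-1, 31996))) = Add(Rational(31365, 14591), Rational(-106, 421)) = Rational(11658019, 6142811)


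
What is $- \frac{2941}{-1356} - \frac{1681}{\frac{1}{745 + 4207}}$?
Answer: $- \frac{11287764131}{1356} \approx -8.3243 \cdot 10^{6}$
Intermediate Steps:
$- \frac{2941}{-1356} - \frac{1681}{\frac{1}{745 + 4207}} = \left(-2941\right) \left(- \frac{1}{1356}\right) - \frac{1681}{\frac{1}{4952}} = \frac{2941}{1356} - 1681 \frac{1}{\frac{1}{4952}} = \frac{2941}{1356} - 8324312 = - \frac{11287764131}{1356}$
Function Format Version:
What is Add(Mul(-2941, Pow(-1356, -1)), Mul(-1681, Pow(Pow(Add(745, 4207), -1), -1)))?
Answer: Rational(-11287764131, 1356) ≈ -8.3243e+6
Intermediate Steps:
Add(Mul(-2941, Pow(-1356, -1)), Mul(-1681, Pow(Pow(Add(745, 4207), -1), -1))) = Add(Mul(-2941, Rational(-1, 1356)), Mul(-1681, Pow(Pow(4952, -1), -1))) = Add(Rational(2941, 1356), Mul(-1681, Pow(Rational(1, 4952), -1))) = Add(Rational(2941, 1356), Mul(-1681, 4952)) = Add(Rational(2941, 1356), -8324312) = Rational(-11287764131, 1356)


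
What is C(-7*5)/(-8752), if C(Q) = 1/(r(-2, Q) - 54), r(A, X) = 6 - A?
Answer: 1/402592 ≈ 2.4839e-6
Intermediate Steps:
C(Q) = -1/46 (C(Q) = 1/((6 - 1*(-2)) - 54) = 1/((6 + 2) - 54) = 1/(8 - 54) = 1/(-46) = -1/46)
C(-7*5)/(-8752) = -1/46/(-8752) = -1/46*(-1/8752) = 1/402592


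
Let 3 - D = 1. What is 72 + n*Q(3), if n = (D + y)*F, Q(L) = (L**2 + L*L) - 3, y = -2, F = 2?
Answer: 72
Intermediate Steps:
D = 2 (D = 3 - 1*1 = 3 - 1 = 2)
Q(L) = -3 + 2*L**2 (Q(L) = (L**2 + L**2) - 3 = 2*L**2 - 3 = -3 + 2*L**2)
n = 0 (n = (2 - 2)*2 = 0*2 = 0)
72 + n*Q(3) = 72 + 0*(-3 + 2*3**2) = 72 + 0*(-3 + 2*9) = 72 + 0*(-3 + 18) = 72 + 0*15 = 72 + 0 = 72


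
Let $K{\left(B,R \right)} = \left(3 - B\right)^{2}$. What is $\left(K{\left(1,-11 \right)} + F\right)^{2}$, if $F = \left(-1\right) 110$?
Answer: $11236$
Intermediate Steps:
$F = -110$
$\left(K{\left(1,-11 \right)} + F\right)^{2} = \left(\left(-3 + 1\right)^{2} - 110\right)^{2} = \left(\left(-2\right)^{2} - 110\right)^{2} = \left(4 - 110\right)^{2} = \left(-106\right)^{2} = 11236$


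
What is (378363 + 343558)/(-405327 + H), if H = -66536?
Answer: -721921/471863 ≈ -1.5299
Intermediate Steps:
(378363 + 343558)/(-405327 + H) = (378363 + 343558)/(-405327 - 66536) = 721921/(-471863) = 721921*(-1/471863) = -721921/471863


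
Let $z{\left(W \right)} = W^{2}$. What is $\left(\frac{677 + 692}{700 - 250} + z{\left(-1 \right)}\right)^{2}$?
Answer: $\frac{3308761}{202500} \approx 16.34$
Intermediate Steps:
$\left(\frac{677 + 692}{700 - 250} + z{\left(-1 \right)}\right)^{2} = \left(\frac{677 + 692}{700 - 250} + \left(-1\right)^{2}\right)^{2} = \left(\frac{1369}{450} + 1\right)^{2} = \left(\frac{1819}{450}\right)^{2} = \frac{3308761}{202500}$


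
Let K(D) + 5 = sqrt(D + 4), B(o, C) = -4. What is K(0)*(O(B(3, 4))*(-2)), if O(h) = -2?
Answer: -12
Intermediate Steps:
K(D) = -5 + sqrt(4 + D) (K(D) = -5 + sqrt(D + 4) = -5 + sqrt(4 + D))
K(0)*(O(B(3, 4))*(-2)) = (-5 + sqrt(4 + 0))*(-2*(-2)) = (-5 + sqrt(4))*4 = (-5 + 2)*4 = -3*4 = -12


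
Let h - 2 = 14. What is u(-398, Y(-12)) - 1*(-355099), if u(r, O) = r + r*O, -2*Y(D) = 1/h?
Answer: 5675415/16 ≈ 3.5471e+5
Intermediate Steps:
h = 16 (h = 2 + 14 = 16)
Y(D) = -1/32 (Y(D) = -½/16 = -½*1/16 = -1/32)
u(r, O) = r + O*r
u(-398, Y(-12)) - 1*(-355099) = -398*(1 - 1/32) - 1*(-355099) = -398*31/32 + 355099 = -6169/16 + 355099 = 5675415/16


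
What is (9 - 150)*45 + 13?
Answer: -6332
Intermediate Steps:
(9 - 150)*45 + 13 = -141*45 + 13 = -6345 + 13 = -6332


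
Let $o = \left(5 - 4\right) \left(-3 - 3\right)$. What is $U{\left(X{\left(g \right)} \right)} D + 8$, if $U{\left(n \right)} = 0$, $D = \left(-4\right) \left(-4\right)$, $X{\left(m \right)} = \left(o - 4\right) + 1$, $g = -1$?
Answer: $8$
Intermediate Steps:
$o = -6$ ($o = 1 \left(-6\right) = -6$)
$X{\left(m \right)} = -9$ ($X{\left(m \right)} = \left(-6 - 4\right) + 1 = -10 + 1 = -9$)
$D = 16$
$U{\left(X{\left(g \right)} \right)} D + 8 = 0 \cdot 16 + 8 = 0 + 8 = 8$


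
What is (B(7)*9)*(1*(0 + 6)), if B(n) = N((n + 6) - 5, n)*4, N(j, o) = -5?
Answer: -1080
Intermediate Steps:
B(n) = -20 (B(n) = -5*4 = -20)
(B(7)*9)*(1*(0 + 6)) = (-20*9)*(1*(0 + 6)) = -180*6 = -1080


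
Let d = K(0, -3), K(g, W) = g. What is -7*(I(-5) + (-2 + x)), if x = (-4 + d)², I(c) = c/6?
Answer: -553/6 ≈ -92.167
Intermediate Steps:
I(c) = c/6 (I(c) = c*(⅙) = c/6)
d = 0
x = 16 (x = (-4 + 0)² = (-4)² = 16)
-7*(I(-5) + (-2 + x)) = -7*((⅙)*(-5) + (-2 + 16)) = -7*(-⅚ + 14) = -7*79/6 = -553/6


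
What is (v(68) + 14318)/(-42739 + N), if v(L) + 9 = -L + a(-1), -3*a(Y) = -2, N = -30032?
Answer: -42725/218313 ≈ -0.19571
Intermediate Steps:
a(Y) = 2/3 (a(Y) = -1/3*(-2) = 2/3)
v(L) = -25/3 - L (v(L) = -9 + (-L + 2/3) = -9 + (2/3 - L) = -25/3 - L)
(v(68) + 14318)/(-42739 + N) = ((-25/3 - 1*68) + 14318)/(-42739 - 30032) = ((-25/3 - 68) + 14318)/(-72771) = (-229/3 + 14318)*(-1/72771) = (42725/3)*(-1/72771) = -42725/218313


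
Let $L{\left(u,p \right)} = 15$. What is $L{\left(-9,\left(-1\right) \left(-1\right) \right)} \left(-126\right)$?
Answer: $-1890$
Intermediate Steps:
$L{\left(-9,\left(-1\right) \left(-1\right) \right)} \left(-126\right) = 15 \left(-126\right) = -1890$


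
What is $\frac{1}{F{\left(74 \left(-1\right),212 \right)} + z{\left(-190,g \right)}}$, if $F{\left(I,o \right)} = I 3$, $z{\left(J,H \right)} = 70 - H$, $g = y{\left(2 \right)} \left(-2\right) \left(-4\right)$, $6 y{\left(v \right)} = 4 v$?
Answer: $- \frac{3}{488} \approx -0.0061475$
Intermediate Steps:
$y{\left(v \right)} = \frac{2 v}{3}$ ($y{\left(v \right)} = \frac{4 v}{6} = \frac{2 v}{3}$)
$g = \frac{32}{3}$ ($g = \frac{2}{3} \cdot 2 \left(-2\right) \left(-4\right) = \frac{4}{3} \left(-2\right) \left(-4\right) = \left(- \frac{8}{3}\right) \left(-4\right) = \frac{32}{3} \approx 10.667$)
$F{\left(I,o \right)} = 3 I$
$\frac{1}{F{\left(74 \left(-1\right),212 \right)} + z{\left(-190,g \right)}} = \frac{1}{3 \cdot 74 \left(-1\right) + \left(70 - \frac{32}{3}\right)} = \frac{1}{3 \left(-74\right) + \left(70 - \frac{32}{3}\right)} = \frac{1}{-222 + \frac{178}{3}} = \frac{1}{- \frac{488}{3}} = - \frac{3}{488}$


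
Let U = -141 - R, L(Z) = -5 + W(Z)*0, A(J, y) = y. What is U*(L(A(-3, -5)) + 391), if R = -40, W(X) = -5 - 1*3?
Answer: -38986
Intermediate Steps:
W(X) = -8 (W(X) = -5 - 3 = -8)
L(Z) = -5 (L(Z) = -5 - 8*0 = -5 + 0 = -5)
U = -101 (U = -141 - 1*(-40) = -141 + 40 = -101)
U*(L(A(-3, -5)) + 391) = -101*(-5 + 391) = -101*386 = -38986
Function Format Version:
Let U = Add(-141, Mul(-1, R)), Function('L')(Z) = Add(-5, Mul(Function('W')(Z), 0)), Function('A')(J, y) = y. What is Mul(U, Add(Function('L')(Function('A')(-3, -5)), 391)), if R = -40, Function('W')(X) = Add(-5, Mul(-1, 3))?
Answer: -38986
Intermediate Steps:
Function('W')(X) = -8 (Function('W')(X) = Add(-5, -3) = -8)
Function('L')(Z) = -5 (Function('L')(Z) = Add(-5, Mul(-8, 0)) = Add(-5, 0) = -5)
U = -101 (U = Add(-141, Mul(-1, -40)) = Add(-141, 40) = -101)
Mul(U, Add(Function('L')(Function('A')(-3, -5)), 391)) = Mul(-101, Add(-5, 391)) = Mul(-101, 386) = -38986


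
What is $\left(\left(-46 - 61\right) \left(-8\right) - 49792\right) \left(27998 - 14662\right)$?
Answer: $-652610496$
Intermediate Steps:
$\left(\left(-46 - 61\right) \left(-8\right) - 49792\right) \left(27998 - 14662\right) = \left(\left(-107\right) \left(-8\right) - 49792\right) \left(27998 + \left(-16947 + 2285\right)\right) = \left(856 - 49792\right) \left(27998 - 14662\right) = \left(-48936\right) 13336 = -652610496$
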